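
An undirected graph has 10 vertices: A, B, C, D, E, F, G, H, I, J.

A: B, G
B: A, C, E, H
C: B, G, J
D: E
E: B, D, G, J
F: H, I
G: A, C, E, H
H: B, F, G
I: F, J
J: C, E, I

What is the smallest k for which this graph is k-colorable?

D and E are adjacent, so at least 2 colors are needed.
A valid assignment using 2 colors: A=blue, B=red, C=blue, D=red, E=blue, F=red, G=red, H=blue, I=blue, J=red. Every edge joins two different colors.

2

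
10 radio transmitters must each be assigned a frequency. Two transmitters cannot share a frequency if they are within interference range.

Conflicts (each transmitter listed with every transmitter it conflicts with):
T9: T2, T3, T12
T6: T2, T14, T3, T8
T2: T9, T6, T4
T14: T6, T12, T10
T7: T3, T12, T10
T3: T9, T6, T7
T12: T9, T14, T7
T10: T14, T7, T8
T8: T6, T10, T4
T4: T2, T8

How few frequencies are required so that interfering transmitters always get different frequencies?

The cycle T12-T9-T2-T6-T14-T12 has odd length 5, so it cannot be 2-colored; at least 3 frequencies are needed.
3 frequencies suffice: frequency 1 → {T9, T6, T7, T4}; frequency 2 → {T2, T14, T3, T8}; frequency 3 → {T12, T10}. Each listed conflict is separated.

3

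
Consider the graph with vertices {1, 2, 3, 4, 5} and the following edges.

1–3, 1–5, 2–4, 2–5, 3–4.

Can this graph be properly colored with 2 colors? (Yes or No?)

No

The cycle 5-1-3-4-2-5 has odd length 5, so it cannot be 2-colored; at least 3 colors are needed.
So 2 colors are not enough.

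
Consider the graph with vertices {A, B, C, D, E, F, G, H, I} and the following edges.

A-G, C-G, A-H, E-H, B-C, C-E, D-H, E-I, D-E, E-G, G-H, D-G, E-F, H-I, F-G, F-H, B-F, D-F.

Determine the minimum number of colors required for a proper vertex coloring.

D, E, F, G, H are mutually adjacent (a clique of size 5), so at least 5 colors are needed.
5 colors suffice: A=2, B=1, C=3, D=5, E=2, F=4, G=1, H=3, I=1. Each edge has distinct colors on its endpoints.

5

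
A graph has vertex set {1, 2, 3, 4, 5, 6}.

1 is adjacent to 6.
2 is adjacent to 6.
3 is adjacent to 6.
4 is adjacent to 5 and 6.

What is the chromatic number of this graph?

1 and 6 are adjacent, so at least 2 colors are needed.
2 colors suffice: color red → {5, 6}; color blue → {1, 2, 3, 4}. Each edge has distinct colors on its endpoints.

2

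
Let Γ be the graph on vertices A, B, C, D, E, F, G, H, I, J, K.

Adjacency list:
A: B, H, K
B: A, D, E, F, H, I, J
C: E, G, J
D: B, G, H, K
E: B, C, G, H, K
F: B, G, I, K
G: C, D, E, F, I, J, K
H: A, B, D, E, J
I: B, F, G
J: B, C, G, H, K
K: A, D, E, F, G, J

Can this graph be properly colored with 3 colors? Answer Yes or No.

Yes

The chromatic number is 3. F, G, I form a triangle, so at least 3 colors are needed.
A valid assignment using 3 colors: A=3, B=1, C=2, D=3, E=3, F=3, G=1, H=2, I=2, J=3, K=2.
That is already a proper 3-coloring.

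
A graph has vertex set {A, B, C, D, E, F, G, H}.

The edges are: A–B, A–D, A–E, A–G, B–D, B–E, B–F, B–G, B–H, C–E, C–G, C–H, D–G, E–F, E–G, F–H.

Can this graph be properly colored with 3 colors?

A, B, E, G form a clique, so at least 4 colors are needed.
So 3 colors are not enough.

No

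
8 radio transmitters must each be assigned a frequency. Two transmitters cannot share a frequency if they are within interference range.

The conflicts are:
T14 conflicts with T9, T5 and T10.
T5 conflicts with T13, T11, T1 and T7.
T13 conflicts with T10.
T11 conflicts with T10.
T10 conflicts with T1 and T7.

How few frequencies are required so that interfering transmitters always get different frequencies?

T13 and T10 conflict, so at least 2 frequencies are needed.
2 frequencies suffice: frequency 1 → {T9, T5, T10}; frequency 2 → {T14, T13, T11, T1, T7}. No two conflicting transmitters share a frequency.

2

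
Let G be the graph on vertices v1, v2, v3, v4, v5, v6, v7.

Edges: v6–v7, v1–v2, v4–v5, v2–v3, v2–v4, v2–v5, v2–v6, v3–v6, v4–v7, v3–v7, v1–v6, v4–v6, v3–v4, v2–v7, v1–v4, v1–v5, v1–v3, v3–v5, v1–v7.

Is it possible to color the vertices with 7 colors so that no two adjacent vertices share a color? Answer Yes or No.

The chromatic number is 6. v1, v2, v3, v4, v6, v7 are pairwise adjacent (a clique of size 6), so at least 6 colors are needed.
6 colors suffice: v1=4, v2=2, v3=1, v4=3, v5=5, v6=6, v7=5.
Since 7 ≥ 6, a proper 7-coloring certainly exists.

Yes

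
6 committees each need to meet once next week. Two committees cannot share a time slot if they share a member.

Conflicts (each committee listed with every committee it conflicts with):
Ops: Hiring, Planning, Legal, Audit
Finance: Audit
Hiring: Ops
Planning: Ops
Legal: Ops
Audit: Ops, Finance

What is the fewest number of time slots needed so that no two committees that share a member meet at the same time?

2

Ops and Audit conflict, so at least 2 time slots are needed.
2 time slots suffice: time slot 1 → {Ops, Finance}; time slot 2 → {Hiring, Planning, Legal, Audit}. Each listed conflict is separated.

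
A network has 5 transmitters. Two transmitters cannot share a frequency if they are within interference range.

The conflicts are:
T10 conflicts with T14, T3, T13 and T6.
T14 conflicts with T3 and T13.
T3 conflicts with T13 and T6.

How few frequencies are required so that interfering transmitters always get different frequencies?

4

T10, T14, T3, T13 are mutually in conflict, so at least 4 frequencies are needed.
4 frequencies suffice: frequency 1 → {T3}; frequency 2 → {T10}; frequency 3 → {T14, T6}; frequency 4 → {T13}. Every pair that conflicts lands in different frequencies.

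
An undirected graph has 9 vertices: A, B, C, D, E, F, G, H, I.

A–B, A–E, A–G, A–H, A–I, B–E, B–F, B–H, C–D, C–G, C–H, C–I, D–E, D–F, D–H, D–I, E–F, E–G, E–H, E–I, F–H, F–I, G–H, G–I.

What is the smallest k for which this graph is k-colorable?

A, B, E, H are mutually adjacent (a clique of size 4), so at least 4 colors are needed.
4 colors suffice: color 1 → {C, E}; color 2 → {H, I}; color 3 → {A, F}; color 4 → {B, D, G}. No two adjacent vertices share a color.

4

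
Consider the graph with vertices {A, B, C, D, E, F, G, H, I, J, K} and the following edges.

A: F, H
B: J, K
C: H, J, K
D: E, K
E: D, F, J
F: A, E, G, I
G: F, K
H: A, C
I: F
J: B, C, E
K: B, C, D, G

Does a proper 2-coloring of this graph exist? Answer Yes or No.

No

The cycle D-E-J-C-K-D has odd length 5, so it cannot be 2-colored; at least 3 colors are needed.
So 2 colors are not enough.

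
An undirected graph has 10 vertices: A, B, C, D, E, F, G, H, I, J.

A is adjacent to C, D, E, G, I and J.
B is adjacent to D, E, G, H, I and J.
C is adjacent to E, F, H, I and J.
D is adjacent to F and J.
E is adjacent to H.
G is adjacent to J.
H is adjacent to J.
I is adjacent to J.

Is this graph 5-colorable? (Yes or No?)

The chromatic number is 4. A, C, I, J form a clique, so at least 4 colors are needed.
4 colors suffice: color 1 → {E, F, J}; color 2 → {A, B}; color 3 → {C, D, G}; color 4 → {H, I}.
Since 5 ≥ 4, a proper 5-coloring certainly exists.

Yes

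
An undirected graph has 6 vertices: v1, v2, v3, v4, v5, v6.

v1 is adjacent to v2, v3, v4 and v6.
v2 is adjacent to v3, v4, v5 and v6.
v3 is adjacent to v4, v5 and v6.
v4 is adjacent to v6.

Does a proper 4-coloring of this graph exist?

v1, v2, v3, v4, v6 form a clique, so at least 5 colors are needed.
So 4 colors are not enough.

No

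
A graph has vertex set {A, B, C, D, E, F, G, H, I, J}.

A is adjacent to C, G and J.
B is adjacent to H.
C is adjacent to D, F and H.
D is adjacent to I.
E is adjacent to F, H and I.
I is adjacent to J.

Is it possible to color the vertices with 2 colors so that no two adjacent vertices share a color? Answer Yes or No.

No

The cycle D-C-H-E-I-D has odd length 5, so it cannot be 2-colored; at least 3 colors are needed.
So 2 colors are not enough.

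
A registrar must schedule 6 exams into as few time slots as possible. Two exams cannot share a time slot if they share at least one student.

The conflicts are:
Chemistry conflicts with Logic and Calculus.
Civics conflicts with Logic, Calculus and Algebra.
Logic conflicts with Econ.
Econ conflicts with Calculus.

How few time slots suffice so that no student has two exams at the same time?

2

Chemistry and Logic conflict, so at least 2 time slots are needed.
2 time slots suffice: time slot 1 → {Logic, Calculus, Algebra}; time slot 2 → {Chemistry, Civics, Econ}. No two conflicting exams share a time slot.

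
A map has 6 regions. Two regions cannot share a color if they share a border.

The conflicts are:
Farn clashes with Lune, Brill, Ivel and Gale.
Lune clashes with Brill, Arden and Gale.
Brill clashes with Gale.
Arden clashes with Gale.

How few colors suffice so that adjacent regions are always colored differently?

4

Farn, Lune, Brill, Gale are mutually in conflict, so at least 4 colors are needed.
4 colors suffice: color 1 → {Ivel, Gale}; color 2 → {Farn, Arden}; color 3 → {Lune}; color 4 → {Brill}. No two conflicting regions share a color.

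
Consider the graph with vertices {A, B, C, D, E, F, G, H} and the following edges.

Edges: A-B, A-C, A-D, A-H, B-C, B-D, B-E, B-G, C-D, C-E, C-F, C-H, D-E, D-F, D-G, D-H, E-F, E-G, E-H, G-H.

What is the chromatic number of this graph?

4

A, C, D, H are mutually adjacent (a clique of size 4), so at least 4 colors are needed.
One proper 4-coloring: A=3, B=4, C=2, D=1, E=3, F=4, G=2, H=4. No two adjacent vertices share a color.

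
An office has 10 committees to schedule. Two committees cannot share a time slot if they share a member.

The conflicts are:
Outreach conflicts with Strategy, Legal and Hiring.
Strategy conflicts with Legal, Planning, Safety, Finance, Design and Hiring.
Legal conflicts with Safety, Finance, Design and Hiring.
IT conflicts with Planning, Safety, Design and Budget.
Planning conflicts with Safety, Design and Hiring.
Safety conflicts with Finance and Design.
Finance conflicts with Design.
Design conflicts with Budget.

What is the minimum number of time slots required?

Strategy, Legal, Safety, Finance, Design all conflict with each other, so at least 5 time slots are needed.
5 time slots suffice: time slot 1 → {Strategy, IT}; time slot 2 → {Design, Hiring}; time slot 3 → {Legal, Planning, Budget}; time slot 4 → {Outreach, Safety}; time slot 5 → {Finance}. Every pair that conflicts lands in different time slots.

5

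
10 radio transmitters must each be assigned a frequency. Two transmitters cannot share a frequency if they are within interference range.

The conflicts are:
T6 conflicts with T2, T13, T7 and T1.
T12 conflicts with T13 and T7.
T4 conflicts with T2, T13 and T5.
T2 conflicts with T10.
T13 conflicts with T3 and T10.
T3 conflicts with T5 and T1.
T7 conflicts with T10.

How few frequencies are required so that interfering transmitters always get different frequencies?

2

T7 and T10 conflict, so at least 2 frequencies are needed.
Using 2 frequencies: T6=2, T12=2, T4=2, T2=1, T13=1, T3=2, T7=1, T5=1, T1=1, T10=2. Every pair that conflicts lands in different frequencies.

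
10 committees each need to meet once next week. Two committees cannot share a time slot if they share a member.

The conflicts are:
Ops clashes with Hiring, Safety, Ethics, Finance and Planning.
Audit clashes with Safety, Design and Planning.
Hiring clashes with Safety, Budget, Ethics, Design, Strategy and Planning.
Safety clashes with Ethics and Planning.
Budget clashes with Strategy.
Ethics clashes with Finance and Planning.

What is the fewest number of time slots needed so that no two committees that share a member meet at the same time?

5

Ops, Hiring, Safety, Ethics, Planning all conflict with each other, so at least 5 time slots are needed.
5 time slots suffice: time slot 1 → {Audit, Hiring, Finance}; time slot 2 → {Budget, Design, Planning}; time slot 3 → {Ethics, Strategy}; time slot 4 → {Ops}; time slot 5 → {Safety}. Each listed conflict is separated.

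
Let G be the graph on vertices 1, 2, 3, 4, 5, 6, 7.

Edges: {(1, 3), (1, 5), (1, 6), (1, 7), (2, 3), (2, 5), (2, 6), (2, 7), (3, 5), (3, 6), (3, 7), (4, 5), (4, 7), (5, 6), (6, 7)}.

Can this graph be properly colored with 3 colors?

No

2, 3, 6, 7 are pairwise adjacent (a clique of size 4), so at least 4 colors are needed.
So 3 colors are not enough.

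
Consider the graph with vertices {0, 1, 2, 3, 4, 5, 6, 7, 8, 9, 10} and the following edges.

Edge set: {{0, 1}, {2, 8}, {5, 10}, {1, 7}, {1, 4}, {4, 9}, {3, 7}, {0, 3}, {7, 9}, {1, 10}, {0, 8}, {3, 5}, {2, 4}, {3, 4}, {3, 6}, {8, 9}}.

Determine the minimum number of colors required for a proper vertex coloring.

3

The cycle 1-7-3-5-10-1 has odd length 5, so it cannot be 2-colored; at least 3 colors are needed.
3 colors suffice: color a → {1, 2, 3, 9}; color b → {0, 4, 5, 6, 7}; color c → {8, 10}. No two adjacent vertices share a color.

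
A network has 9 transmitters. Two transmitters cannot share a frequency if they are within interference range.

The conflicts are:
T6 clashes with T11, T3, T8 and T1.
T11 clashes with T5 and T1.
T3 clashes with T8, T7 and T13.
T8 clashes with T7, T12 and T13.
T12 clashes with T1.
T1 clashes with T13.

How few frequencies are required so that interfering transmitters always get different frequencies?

3

T3, T8, T13 all conflict with each other, so at least 3 frequencies are needed.
3 frequencies suffice: frequency 1 → {T5, T8, T1}; frequency 2 → {T6, T7, T12, T13}; frequency 3 → {T11, T3}. Each listed conflict is separated.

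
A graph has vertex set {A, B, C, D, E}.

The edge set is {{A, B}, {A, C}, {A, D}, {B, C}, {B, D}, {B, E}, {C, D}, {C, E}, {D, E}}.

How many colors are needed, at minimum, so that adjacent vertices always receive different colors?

4

B, C, D, E are mutually adjacent (a clique of size 4), so at least 4 colors are needed.
A valid assignment using 4 colors: A=4, B=2, C=1, D=3, E=4. Each edge has distinct colors on its endpoints.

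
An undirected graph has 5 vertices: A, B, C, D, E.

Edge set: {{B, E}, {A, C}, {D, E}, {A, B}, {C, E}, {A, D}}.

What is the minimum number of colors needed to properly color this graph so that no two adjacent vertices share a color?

C and E are adjacent, so at least 2 colors are needed.
A valid assignment using 2 colors: A=1, B=2, C=2, D=2, E=1. No two adjacent vertices share a color.

2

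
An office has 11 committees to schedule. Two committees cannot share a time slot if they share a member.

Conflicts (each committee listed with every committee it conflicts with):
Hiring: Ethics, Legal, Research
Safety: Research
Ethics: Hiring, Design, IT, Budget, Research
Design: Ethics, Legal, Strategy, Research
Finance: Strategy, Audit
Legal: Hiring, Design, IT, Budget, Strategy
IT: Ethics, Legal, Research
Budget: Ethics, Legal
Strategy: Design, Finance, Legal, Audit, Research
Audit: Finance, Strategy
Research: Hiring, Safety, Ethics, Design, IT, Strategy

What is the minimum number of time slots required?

3

Finance, Strategy, Audit all conflict with each other, so at least 3 time slots are needed.
A valid assignment using 3 time slots: Hiring=3, Safety=2, Ethics=2, Design=3, Finance=1, Legal=1, IT=3, Budget=3, Strategy=2, Audit=3, Research=1. Every pair that conflicts lands in different time slots.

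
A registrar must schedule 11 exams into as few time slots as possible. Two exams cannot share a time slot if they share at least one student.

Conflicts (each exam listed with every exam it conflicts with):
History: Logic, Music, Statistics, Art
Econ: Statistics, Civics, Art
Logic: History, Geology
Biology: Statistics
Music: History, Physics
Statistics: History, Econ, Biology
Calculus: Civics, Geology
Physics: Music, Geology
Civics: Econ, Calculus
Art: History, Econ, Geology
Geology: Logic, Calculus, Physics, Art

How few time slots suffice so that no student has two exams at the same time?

3

The cycle Music-History-Art-Geology-Physics-Music has odd length 5, so it cannot be 2-colored; at least 3 time slots are needed.
3 time slots suffice: time slot 1 → {History, Econ, Biology, Geology}; time slot 2 → {Logic, Statistics, Physics, Civics, Art}; time slot 3 → {Music, Calculus}. Each listed conflict is separated.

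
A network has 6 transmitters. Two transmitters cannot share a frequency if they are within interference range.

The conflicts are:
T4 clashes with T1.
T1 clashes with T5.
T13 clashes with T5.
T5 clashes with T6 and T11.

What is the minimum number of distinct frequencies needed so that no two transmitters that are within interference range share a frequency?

2

T4 and T1 conflict, so at least 2 frequencies are needed.
2 frequencies suffice: frequency 1 → {T4, T5}; frequency 2 → {T1, T13, T6, T11}. No two conflicting transmitters share a frequency.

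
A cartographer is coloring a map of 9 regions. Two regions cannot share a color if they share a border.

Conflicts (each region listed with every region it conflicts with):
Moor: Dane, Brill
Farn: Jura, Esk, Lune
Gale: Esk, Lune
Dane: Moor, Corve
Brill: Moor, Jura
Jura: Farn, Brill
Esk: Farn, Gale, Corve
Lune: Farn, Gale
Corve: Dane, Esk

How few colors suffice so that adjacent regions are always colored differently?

3

The cycle Moor-Brill-Jura-Farn-Esk-Corve-Dane-Moor has odd length 7, so it cannot be 2-colored; at least 3 colors are needed.
3 colors suffice: color 1 → {Moor, Jura, Esk, Lune}; color 2 → {Farn, Gale, Brill, Corve}; color 3 → {Dane}. No two conflicting regions share a color.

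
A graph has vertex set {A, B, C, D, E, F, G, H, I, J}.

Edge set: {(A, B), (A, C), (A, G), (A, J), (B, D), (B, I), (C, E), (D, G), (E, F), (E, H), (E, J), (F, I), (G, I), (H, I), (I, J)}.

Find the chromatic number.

2

G and I are adjacent, so at least 2 colors are needed.
2 colors suffice: color red → {A, D, E, I}; color blue → {B, C, F, G, H, J}. No two adjacent vertices share a color.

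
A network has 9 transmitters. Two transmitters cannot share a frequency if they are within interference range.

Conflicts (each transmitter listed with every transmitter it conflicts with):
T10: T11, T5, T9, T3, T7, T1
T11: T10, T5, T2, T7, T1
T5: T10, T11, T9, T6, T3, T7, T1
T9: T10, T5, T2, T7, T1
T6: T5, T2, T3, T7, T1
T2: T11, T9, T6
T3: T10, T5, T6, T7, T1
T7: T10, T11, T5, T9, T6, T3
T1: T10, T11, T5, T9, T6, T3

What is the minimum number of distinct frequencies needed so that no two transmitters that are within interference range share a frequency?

T10, T5, T3, T1 are mutually in conflict, so at least 4 frequencies are needed.
4 frequencies suffice: frequency 1 → {T5, T2}; frequency 2 → {T7, T1}; frequency 3 → {T10, T6}; frequency 4 → {T11, T9, T3}. Each listed conflict is separated.

4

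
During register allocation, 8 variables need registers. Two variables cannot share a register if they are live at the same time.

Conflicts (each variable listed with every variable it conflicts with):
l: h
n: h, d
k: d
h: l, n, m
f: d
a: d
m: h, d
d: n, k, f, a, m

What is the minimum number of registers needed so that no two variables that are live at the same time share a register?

a and d conflict, so at least 2 registers are needed.
2 registers suffice: register 1 → {h, d}; register 2 → {l, n, k, f, a, m}. Every pair that conflicts lands in different registers.

2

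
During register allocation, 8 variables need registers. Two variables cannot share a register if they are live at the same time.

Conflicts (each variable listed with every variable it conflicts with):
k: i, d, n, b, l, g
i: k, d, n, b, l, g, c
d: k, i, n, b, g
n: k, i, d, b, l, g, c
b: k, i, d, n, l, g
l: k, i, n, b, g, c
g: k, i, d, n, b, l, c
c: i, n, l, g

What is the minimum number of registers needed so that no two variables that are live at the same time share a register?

k, i, n, b, l, g all conflict with each other, so at least 6 registers are needed.
6 registers suffice: k=6, i=2, d=4, n=1, b=5, l=4, g=3, c=5. Every pair that conflicts lands in different registers.

6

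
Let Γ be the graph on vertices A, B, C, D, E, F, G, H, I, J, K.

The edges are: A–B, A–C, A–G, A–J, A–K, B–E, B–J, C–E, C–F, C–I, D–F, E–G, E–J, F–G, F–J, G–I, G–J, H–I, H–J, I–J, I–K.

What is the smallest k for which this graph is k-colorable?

B, E, J are pairwise adjacent, so at least 3 colors are needed.
3 colors suffice: A=blue, B=green, C=red, D=red, E=blue, F=blue, G=green, H=green, I=blue, J=red, K=red. No two adjacent vertices share a color.

3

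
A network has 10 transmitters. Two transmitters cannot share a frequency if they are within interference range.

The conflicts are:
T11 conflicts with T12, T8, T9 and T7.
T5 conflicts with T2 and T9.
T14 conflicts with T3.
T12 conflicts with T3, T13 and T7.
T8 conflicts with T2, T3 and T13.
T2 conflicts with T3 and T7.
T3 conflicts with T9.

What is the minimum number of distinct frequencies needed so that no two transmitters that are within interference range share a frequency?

T8, T2, T3 are mutually in conflict, so at least 3 frequencies are needed.
A valid assignment using 3 frequencies: T11=1, T5=1, T14=2, T12=2, T8=3, T2=2, T3=1, T13=1, T9=2, T7=3. Every pair that conflicts lands in different frequencies.

3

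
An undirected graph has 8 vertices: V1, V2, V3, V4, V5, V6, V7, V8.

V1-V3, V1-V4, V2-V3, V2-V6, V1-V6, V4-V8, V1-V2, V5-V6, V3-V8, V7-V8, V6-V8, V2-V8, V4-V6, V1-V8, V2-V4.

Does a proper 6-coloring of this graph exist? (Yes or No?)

The chromatic number is 5. V1, V2, V4, V6, V8 are pairwise adjacent (a clique of size 5), so at least 5 colors are needed.
5 colors suffice: color 1 → {V5, V8}; color 2 → {V1, V7}; color 3 → {V3, V6}; color 4 → {V2}; color 5 → {V4}.
Since 6 ≥ 5, a proper 6-coloring certainly exists.

Yes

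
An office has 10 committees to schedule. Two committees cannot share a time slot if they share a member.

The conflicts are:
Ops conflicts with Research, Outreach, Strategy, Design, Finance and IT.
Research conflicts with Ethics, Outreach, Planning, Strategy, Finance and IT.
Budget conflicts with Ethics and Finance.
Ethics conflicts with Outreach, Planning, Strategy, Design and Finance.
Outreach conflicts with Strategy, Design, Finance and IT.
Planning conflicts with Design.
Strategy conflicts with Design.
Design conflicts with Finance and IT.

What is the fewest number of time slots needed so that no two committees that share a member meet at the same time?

4

Research, Ethics, Outreach, Finance all conflict with each other, so at least 4 time slots are needed.
4 time slots suffice: time slot 1 → {Ops, Ethics}; time slot 2 → {Research, Budget, Design}; time slot 3 → {Outreach, Planning}; time slot 4 → {Strategy, Finance, IT}. Every pair that conflicts lands in different time slots.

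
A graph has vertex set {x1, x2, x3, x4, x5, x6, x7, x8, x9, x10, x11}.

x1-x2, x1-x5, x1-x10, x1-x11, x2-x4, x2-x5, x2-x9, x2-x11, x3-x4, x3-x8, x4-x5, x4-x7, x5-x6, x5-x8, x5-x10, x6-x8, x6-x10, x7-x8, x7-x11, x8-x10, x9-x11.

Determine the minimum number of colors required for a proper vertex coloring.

x5, x6, x8, x10 are mutually adjacent (a clique of size 4), so at least 4 colors are needed.
A valid assignment using 4 colors: x1=4, x2=2, x3=1, x4=3, x5=1, x6=4, x7=4, x8=2, x9=3, x10=3, x11=1. Every edge joins two different colors.

4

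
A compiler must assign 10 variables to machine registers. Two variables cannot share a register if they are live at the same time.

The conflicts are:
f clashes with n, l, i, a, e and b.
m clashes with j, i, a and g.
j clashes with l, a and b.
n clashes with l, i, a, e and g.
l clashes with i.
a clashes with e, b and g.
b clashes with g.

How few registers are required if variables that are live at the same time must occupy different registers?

f, n, l, i all conflict with each other, so at least 4 registers are needed.
4 registers suffice: register 1 → {l, a}; register 2 → {f, j, g}; register 3 → {m, n, b}; register 4 → {i, e}. No two conflicting variables share a register.

4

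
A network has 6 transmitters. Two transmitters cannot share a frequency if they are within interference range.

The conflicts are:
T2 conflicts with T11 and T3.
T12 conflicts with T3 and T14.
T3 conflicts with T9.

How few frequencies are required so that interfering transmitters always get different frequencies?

T12 and T14 conflict, so at least 2 frequencies are needed.
A valid assignment using 2 frequencies: T2=2, T11=1, T12=2, T3=1, T9=2, T14=1. No two conflicting transmitters share a frequency.

2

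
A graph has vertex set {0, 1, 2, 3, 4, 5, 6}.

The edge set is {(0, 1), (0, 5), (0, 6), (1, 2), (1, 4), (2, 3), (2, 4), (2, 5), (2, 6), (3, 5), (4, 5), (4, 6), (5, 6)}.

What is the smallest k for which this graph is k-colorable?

4

2, 4, 5, 6 form a clique, so at least 4 colors are needed.
4 colors suffice: 0=blue, 1=red, 2=blue, 3=green, 4=yellow, 5=red, 6=green. Every edge joins two different colors.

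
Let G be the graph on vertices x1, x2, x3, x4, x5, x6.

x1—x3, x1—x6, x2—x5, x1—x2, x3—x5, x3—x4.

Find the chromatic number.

2

x3 and x5 are adjacent, so at least 2 colors are needed.
2 colors suffice: color 1 → {x2, x3, x6}; color 2 → {x1, x4, x5}. Each edge has distinct colors on its endpoints.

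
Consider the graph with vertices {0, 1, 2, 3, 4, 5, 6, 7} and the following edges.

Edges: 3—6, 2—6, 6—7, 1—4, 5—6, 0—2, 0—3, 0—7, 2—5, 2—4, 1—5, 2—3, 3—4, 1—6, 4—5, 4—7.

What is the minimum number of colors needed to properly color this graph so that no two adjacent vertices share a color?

3

2, 3, 4 are pairwise adjacent, so at least 3 colors are needed.
3 colors suffice: color a → {0, 4, 6}; color b → {1, 2, 7}; color c → {3, 5}. Every edge joins two different colors.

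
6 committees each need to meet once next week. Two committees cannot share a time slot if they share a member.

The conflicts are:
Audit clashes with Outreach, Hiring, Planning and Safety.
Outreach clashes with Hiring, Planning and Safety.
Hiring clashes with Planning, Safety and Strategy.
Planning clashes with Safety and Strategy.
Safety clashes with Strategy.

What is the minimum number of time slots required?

5

Audit, Outreach, Hiring, Planning, Safety all conflict with each other, so at least 5 time slots are needed.
5 time slots suffice: time slot 1 → {Planning}; time slot 2 → {Hiring}; time slot 3 → {Safety}; time slot 4 → {Audit, Strategy}; time slot 5 → {Outreach}. Each listed conflict is separated.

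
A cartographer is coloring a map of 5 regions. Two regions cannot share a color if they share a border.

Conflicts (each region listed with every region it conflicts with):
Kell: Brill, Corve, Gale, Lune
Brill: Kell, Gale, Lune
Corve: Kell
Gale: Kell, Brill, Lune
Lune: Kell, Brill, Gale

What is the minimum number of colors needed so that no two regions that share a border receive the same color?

4

Kell, Brill, Gale, Lune all conflict with each other, so at least 4 colors are needed.
4 colors suffice: color 1 → {Kell}; color 2 → {Brill, Corve}; color 3 → {Gale}; color 4 → {Lune}. Every pair that conflicts lands in different colors.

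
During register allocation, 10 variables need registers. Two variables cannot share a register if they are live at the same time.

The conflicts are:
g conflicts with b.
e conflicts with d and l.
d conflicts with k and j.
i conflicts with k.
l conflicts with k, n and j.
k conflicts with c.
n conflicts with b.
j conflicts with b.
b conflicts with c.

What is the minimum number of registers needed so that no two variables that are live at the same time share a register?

3

The cycle k-l-j-b-c-k has odd length 5, so it cannot be 2-colored; at least 3 registers are needed.
3 registers suffice: g=2, e=1, d=2, i=2, l=2, k=1, n=3, j=3, b=1, c=2. Every pair that conflicts lands in different registers.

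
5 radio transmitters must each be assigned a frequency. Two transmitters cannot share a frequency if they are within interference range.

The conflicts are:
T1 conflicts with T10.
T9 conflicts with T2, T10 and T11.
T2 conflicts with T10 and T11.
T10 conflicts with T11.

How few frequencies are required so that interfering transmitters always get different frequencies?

4

T9, T2, T10, T11 are mutually in conflict, so at least 4 frequencies are needed.
A valid assignment using 4 frequencies: T1=2, T9=3, T2=4, T10=1, T11=2. Every pair that conflicts lands in different frequencies.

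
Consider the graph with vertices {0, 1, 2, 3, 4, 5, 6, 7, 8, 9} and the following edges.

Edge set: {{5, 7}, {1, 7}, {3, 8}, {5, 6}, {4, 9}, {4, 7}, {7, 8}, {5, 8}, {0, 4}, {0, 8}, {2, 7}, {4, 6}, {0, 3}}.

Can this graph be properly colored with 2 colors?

No

0, 3, 8 form a triangle, so at least 3 colors are needed.
So 2 colors are not enough.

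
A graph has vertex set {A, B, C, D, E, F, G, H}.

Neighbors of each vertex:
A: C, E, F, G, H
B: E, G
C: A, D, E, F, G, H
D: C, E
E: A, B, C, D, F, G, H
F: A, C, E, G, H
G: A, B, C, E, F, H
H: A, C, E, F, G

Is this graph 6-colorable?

Yes

The chromatic number is 6. A, C, E, F, G, H form a clique, so at least 6 colors are needed.
A valid assignment using 6 colors: A=4, B=2, C=2, D=3, E=1, F=6, G=3, H=5.
That is already a proper 6-coloring.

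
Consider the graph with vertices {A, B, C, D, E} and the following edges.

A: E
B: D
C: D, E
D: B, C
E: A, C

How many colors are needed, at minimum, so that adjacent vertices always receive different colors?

2

C and E are adjacent, so at least 2 colors are needed.
A valid assignment using 2 colors: A=red, B=red, C=red, D=blue, E=blue. No two adjacent vertices share a color.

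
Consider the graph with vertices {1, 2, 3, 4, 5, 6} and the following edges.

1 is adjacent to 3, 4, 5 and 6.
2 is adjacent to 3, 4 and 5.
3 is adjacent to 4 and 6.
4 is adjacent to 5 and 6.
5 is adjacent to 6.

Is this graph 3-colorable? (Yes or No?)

1, 4, 5, 6 are pairwise adjacent (a clique of size 4), so at least 4 colors are needed.
So 3 colors are not enough.

No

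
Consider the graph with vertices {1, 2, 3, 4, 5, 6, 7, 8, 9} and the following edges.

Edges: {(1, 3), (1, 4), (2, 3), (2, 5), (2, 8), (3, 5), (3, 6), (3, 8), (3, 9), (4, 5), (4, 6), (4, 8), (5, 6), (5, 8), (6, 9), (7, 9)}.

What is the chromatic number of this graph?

4

2, 3, 5, 8 are mutually adjacent (a clique of size 4), so at least 4 colors are needed.
4 colors suffice: 1=blue, 2=yellow, 3=red, 4=red, 5=blue, 6=green, 7=red, 8=green, 9=blue. Every edge joins two different colors.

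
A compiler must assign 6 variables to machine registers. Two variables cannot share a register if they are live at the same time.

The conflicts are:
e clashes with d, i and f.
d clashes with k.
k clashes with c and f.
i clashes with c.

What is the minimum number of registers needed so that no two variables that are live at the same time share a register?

The cycle i-c-k-f-e-i has odd length 5, so it cannot be 2-colored; at least 3 registers are needed.
3 registers suffice: register 1 → {e, k}; register 2 → {d, c, f}; register 3 → {i}. Every pair that conflicts lands in different registers.

3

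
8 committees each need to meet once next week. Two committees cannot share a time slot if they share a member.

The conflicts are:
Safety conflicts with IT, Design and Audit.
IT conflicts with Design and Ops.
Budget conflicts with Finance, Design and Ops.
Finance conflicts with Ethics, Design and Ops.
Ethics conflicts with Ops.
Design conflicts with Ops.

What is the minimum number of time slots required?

Budget, Finance, Design, Ops all conflict with each other, so at least 4 time slots are needed.
4 time slots suffice: time slot 1 → {Ethics, Design, Audit}; time slot 2 → {Safety, Ops}; time slot 3 → {IT, Finance}; time slot 4 → {Budget}. Every pair that conflicts lands in different time slots.

4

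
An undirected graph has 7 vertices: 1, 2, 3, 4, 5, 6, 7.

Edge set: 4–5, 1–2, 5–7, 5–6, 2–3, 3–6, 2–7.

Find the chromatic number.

The cycle 5-7-2-3-6-5 has odd length 5, so it cannot be 2-colored; at least 3 colors are needed.
One proper 3-coloring: 1=b, 2=a, 3=c, 4=b, 5=a, 6=b, 7=b. Every edge joins two different colors.

3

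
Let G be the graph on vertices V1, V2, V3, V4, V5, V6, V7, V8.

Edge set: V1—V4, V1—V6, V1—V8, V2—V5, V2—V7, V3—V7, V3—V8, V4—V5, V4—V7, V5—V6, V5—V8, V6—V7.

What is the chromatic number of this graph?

The cycle V8-V1-V4-V7-V3-V8 has odd length 5, so it cannot be 2-colored; at least 3 colors are needed.
A valid assignment using 3 colors: V1=1, V2=2, V3=3, V4=2, V5=1, V6=2, V7=1, V8=2. No two adjacent vertices share a color.

3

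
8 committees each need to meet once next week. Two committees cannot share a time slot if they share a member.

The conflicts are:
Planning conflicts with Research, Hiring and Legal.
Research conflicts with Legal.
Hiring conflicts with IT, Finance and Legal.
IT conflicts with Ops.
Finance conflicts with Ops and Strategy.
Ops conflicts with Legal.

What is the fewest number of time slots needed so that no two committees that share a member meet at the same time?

Planning, Research, Legal pairwise conflict, so at least 3 time slots are needed.
3 time slots suffice: time slot 1 → {IT, Finance, Legal}; time slot 2 → {Research, Hiring, Ops, Strategy}; time slot 3 → {Planning}. Every pair that conflicts lands in different time slots.

3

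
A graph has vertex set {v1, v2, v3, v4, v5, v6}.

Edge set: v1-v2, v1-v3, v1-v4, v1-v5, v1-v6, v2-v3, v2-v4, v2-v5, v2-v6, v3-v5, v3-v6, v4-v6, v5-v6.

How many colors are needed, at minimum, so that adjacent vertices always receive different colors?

v1, v2, v3, v5, v6 are mutually adjacent (a clique of size 5), so at least 5 colors are needed.
5 colors suffice: color 1 → {v1}; color 2 → {v2}; color 3 → {v6}; color 4 → {v3, v4}; color 5 → {v5}. No two adjacent vertices share a color.

5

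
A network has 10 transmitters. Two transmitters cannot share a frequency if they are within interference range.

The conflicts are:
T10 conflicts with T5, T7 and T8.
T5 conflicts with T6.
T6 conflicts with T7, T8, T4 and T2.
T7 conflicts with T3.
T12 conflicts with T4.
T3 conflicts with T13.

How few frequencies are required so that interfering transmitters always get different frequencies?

T10 and T7 conflict, so at least 2 frequencies are needed.
2 frequencies suffice: frequency 1 → {T10, T6, T12, T3}; frequency 2 → {T5, T7, T8, T4, T13, T2}. Each listed conflict is separated.

2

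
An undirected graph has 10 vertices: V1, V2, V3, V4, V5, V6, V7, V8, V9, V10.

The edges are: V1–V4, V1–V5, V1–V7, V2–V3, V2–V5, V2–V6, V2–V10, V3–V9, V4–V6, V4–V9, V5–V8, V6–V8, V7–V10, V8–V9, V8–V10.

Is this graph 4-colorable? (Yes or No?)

Yes

The chromatic number is 3. The cycle V5-V2-V10-V7-V1-V5 has odd length 5, so it cannot be 2-colored; at least 3 colors are needed.
A valid assignment using 3 colors: V1=green, V2=red, V3=green, V4=red, V5=blue, V6=blue, V7=red, V8=red, V9=blue, V10=blue.
Since 4 ≥ 3, a proper 4-coloring certainly exists.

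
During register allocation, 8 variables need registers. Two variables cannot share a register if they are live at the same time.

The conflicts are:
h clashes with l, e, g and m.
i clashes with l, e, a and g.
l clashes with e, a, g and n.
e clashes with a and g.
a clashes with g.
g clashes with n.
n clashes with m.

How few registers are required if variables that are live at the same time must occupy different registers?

5

i, l, e, a, g are mutually in conflict, so at least 5 registers are needed.
Using 5 registers: h=4, i=4, l=2, e=3, a=5, g=1, n=3, m=1. No two conflicting variables share a register.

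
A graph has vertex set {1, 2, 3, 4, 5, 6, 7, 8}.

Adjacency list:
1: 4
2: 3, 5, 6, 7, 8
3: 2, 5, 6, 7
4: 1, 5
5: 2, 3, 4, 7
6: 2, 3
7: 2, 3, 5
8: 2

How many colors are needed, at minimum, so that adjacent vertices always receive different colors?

4

2, 3, 5, 7 are mutually adjacent (a clique of size 4), so at least 4 colors are needed.
A valid assignment using 4 colors: 1=blue, 2=red, 3=green, 4=red, 5=blue, 6=blue, 7=yellow, 8=blue. Each edge has distinct colors on its endpoints.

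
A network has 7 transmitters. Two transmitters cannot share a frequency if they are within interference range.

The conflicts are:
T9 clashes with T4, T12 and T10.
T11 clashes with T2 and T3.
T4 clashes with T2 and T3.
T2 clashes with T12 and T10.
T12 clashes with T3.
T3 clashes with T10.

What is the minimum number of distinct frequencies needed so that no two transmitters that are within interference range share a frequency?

T9 and T10 conflict, so at least 2 frequencies are needed.
2 frequencies suffice: frequency 1 → {T9, T2, T3}; frequency 2 → {T11, T4, T12, T10}. Each listed conflict is separated.

2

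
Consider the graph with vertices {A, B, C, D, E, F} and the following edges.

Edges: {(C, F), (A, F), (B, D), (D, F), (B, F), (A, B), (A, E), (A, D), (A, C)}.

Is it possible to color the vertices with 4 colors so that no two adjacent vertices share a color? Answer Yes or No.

The chromatic number is 4. A, B, D, F are mutually adjacent (a clique of size 4), so at least 4 colors are needed.
4 colors suffice: color 1 → {A}; color 2 → {E, F}; color 3 → {C, D}; color 4 → {B}.
That is already a proper 4-coloring.

Yes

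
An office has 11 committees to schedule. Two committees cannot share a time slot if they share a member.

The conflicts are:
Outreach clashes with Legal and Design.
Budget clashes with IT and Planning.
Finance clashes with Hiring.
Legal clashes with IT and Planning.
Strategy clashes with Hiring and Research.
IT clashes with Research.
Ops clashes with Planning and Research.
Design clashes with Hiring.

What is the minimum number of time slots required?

3

The cycle Ops-Planning-Budget-IT-Research-Ops has odd length 5, so it cannot be 2-colored; at least 3 time slots are needed.
A valid assignment using 3 time slots: Outreach=1, Budget=2, Finance=2, Legal=2, Strategy=3, IT=1, Ops=3, Design=2, Hiring=1, Planning=1, Research=2. No two conflicting committees share a time slot.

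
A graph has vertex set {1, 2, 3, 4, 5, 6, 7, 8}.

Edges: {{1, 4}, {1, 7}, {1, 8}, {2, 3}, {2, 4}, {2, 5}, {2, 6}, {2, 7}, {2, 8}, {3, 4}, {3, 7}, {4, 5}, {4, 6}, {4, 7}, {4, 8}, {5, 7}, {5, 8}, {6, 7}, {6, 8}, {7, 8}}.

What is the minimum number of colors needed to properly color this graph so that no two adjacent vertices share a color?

2, 4, 6, 7, 8 are pairwise adjacent (a clique of size 5), so at least 5 colors are needed.
5 colors suffice: 1=green, 2=green, 3=yellow, 4=red, 5=purple, 6=purple, 7=blue, 8=yellow. Each edge has distinct colors on its endpoints.

5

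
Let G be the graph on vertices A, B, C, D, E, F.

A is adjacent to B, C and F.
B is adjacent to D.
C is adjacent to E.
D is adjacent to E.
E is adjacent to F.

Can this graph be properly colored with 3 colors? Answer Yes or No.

The chromatic number is 3. The cycle F-A-B-D-E-F has odd length 5, so it cannot be 2-colored; at least 3 colors are needed.
3 colors suffice: A=red, B=blue, C=blue, D=green, E=red, F=blue.
That is already a proper 3-coloring.

Yes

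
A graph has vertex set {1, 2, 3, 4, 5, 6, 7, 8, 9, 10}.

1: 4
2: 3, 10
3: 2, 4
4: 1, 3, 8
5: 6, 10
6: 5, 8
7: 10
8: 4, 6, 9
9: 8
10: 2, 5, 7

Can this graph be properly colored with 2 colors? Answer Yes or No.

The cycle 4-3-2-10-5-6-8-4 has odd length 7, so it cannot be 2-colored; at least 3 colors are needed.
So 2 colors are not enough.

No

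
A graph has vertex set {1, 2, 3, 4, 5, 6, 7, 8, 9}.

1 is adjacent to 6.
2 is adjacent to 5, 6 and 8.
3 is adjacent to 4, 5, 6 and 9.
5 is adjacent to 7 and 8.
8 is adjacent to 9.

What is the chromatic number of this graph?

2, 5, 8 are pairwise adjacent, so at least 3 colors are needed.
3 colors suffice: color red → {1, 3, 7, 8}; color blue → {4, 5, 6, 9}; color green → {2}. Each edge has distinct colors on its endpoints.

3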